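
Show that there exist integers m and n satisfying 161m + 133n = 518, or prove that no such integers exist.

Since gcd(161, 133) = 7 and 518 = 7·74, Bézout's identity guarantees a solution.
Dividing through by 7 reduces the equation to 23m + 19n = 74.
Dividing repeatedly: 23 = 1·19 + 4, 19 = 4·4 + 3, 4 = 1·3 + 1, 3 = 3·1 + 0.
Working back up the chain: 1 = 4 − 1·3 = 4 − (19 − 4·4) = −19 + 5·4 = −19 + 5·(23 − 1·19) = 5·23 − 6·19. So 23·5 + 19·(-6) = 1.
Scaling by 74 gives the particular solution (m, n) = (370, -444).
Subtracting 19·19 from m and adding 19·23 to n gives the tidier solution (9, -7).
Check: 161·9 + 133·(-7) = 1449 − 931 = 518. ✓

m = 9, n = -7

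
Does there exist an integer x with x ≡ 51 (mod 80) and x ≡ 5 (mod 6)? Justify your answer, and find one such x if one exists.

x = 131

The moduli are not coprime: gcd(80, 6) = 2. Compatibility requires 2 ∣ (5 − 51) = -46, which holds, so solutions exist.
Step through x = 51, 51 + 80, 51 + 2·80, …: the values 51, 131 reduce mod 6 to 3, 5. The value 131 hits 5.
Verify: 131 = 1·80 + 51 and 131 = 21·6 + 5. ✓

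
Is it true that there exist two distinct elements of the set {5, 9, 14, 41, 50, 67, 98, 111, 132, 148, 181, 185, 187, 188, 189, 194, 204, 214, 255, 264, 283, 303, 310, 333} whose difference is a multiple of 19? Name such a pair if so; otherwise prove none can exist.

The pair (5, 214) works.

Reduce each element mod 19: 5↦5, 9↦9, 14↦14, 41↦3, 50↦12, 67↦10, 98↦3, 111↦16, 132↦18, 148↦15, 181↦10, 185↦14, 187↦16, 188↦17, 189↦18, 194↦4, 204↦14, 214↦5, 255↦8, 264↦17, 283↦17, 303↦18, 310↦6, 333↦10. The residue 5 repeats (at 5 and 214), and 214 − 5 = 209 = 11·19.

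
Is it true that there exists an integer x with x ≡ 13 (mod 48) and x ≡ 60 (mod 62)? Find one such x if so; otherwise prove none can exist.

Both moduli are multiples of 2 = gcd(48, 62), so any solution would satisfy x ≡ 13 and x ≡ 60 modulo 2 simultaneously.
However 13 ≡ 1 and 60 ≡ 0 (mod 2), and 1 ≠ 0.
Hence the system has no solution.

There is no such integer.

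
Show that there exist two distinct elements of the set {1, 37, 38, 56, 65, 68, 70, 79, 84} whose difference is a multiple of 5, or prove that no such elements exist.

The pair (1, 56) works.

1 mod 5 = 1 and 56 mod 5 = 1, so 56 − 1 = 55 = 11·5.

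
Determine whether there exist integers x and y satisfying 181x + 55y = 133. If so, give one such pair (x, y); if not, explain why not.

181 and 55 are coprime, so 181x + 55y ranges over all of ℤ.
Run the Euclidean algorithm on 181 and 55: 181 = 3·55 + 16, 55 = 3·16 + 7, 16 = 2·7 + 2, 7 = 3·2 + 1, 2 = 2·1 + 0.
Working back up the chain: 1 = 7 − 3·2 = 7 − 3·(16 − 2·7) = −3·16 + 7·7 = −3·16 + 7·(55 − 3·16) = 7·55 − 24·16 = 7·55 − 24·(181 − 3·55) = −24·181 + 79·55. So 181·(-24) + 55·79 = 1.
Scaling by 133 gives the particular solution (x, y) = (-3192, 10507).
The general solution is x = -3192 + 55k, y = 10507 − 181k; taking k = 59 gives the smaller pair x = 53, y = -172.
Indeed 181·53 + 55·(-172) = 9593 − 9460 = 133.

x = 53, y = -172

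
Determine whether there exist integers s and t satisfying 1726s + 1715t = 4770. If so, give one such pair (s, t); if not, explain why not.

s = 1525, t = -1532

Since gcd(1726, 1715) = 1, every integer is an integer combination of 1726 and 1715.
Run the Euclidean algorithm on 1726 and 1715: 1726 = 1·1715 + 11, 1715 = 155·11 + 10, 11 = 1·10 + 1, 10 = 10·1 + 0.
Working back up the chain: 1 = 11 − 1·10 = 11 − (1715 − 155·11) = −1715 + 156·11 = −1715 + 156·(1726 − 1·1715) = 156·1726 − 157·1715. So 1726·156 + 1715·(-157) = 1.
Times 4770: 1726·744120 + 1715·(-748890) = 4770, so (744120, -748890) solves it.
Subtracting 433·1715 from s and adding 433·1726 to t gives the tidier solution (1525, -1532).
Check: 1726·1525 + 1715·(-1532) = 2632150 − 2627380 = 4770. ✓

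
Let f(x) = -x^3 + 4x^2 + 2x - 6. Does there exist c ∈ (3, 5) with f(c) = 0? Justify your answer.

Yes, f has a root in the interval.

f(3) = 9 and f(5) = -21, which have opposite signs.
Since f is a polynomial it is continuous on [3, 5].
The Intermediate Value Theorem then guarantees some c ∈ (3, 5) with f(c) = 0.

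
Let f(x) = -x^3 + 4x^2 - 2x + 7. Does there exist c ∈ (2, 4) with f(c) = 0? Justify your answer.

f(2) = 11 and f(4) = -1, which have opposite signs.
f is continuous everywhere (it is a polynomial), in particular on [2, 4].
By the Intermediate Value Theorem f must vanish at some point of (2, 4).

Yes, such a c exists.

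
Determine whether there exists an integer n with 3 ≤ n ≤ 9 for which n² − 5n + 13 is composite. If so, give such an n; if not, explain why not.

n = 7

At n = 7: 7² − 5·7 + 13 = 27 = 3·9, which is composite.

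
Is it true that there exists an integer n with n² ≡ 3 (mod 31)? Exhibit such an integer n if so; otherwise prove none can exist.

There is no such integer.

31 is prime, so by Euler's criterion 3 is a square mod 31 iff 3^((31−1)/2) = 3^15 ≡ 1 (mod 31).
Repeated squaring mod 31: 3^2 = 9 ≡ 9; 3^4 ≡ 9² = 81 ≡ 19; 3^8 ≡ 19² = 361 ≡ 20.
Since 15 = 8 + 4 + 2 + 1, 3^15 ≡ 20 · 19 · 9 · 3; multiplying out mod 31: 20·19 = 380 ≡ 8, then 8·9 = 72 ≡ 10, then 10·3 = 30 ≡ 30. Thus 3^15 ≡ 30 ≡ −1 (mod 31).
By Euler's criterion 3 is a quadratic non-residue mod 31: no n satisfies n² ≡ 3 (mod 31).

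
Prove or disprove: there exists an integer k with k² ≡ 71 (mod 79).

No, no such integer exists.

79 is prime, so by Euler's criterion 71 is a square mod 79 iff 71^((79−1)/2) = 71^39 ≡ 1 (mod 79).
Squaring successively (mod 79): 71^2 = 5041 ≡ 64; 71^4 ≡ 64² = 4096 ≡ 67; 71^8 ≡ 67² = 4489 ≡ 65; 71^16 ≡ 65² = 4225 ≡ 38; 71^32 ≡ 38² = 1444 ≡ 22.
Since 39 = 32 + 4 + 2 + 1, 71^39 ≡ 22 · 67 · 64 · 71; multiplying out mod 79: 22·67 = 1474 ≡ 52, then 52·64 = 3328 ≡ 10, then 10·71 = 710 ≡ 78. Thus 71^39 ≡ 78 ≡ −1 (mod 79).
The value −1 means 71 is a non-residue modulo 79, so k² ≡ 71 (mod 79) is impossible.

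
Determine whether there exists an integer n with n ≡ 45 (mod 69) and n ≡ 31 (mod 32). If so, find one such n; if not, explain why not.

gcd(69, 32) = 1, so the Chinese Remainder Theorem guarantees exactly one residue class mod 2208 satisfying both.
Write n = 45 + 69t and require 45 + 69t ≡ 31 (mod 32), i.e. 69t ≡ 18 (mod 32).
69 ≡ 5 (mod 32), so this reads 5t ≡ 18 (mod 32). Since 5·13 = 65 = 2·32 + 1, the inverse of 5 mod 32 is 13.
Multiplying by 13: t ≡ 13·18 = 234 ≡ 10 (mod 32).
Taking t = 10 gives n = 45 + 69·10 = 735.
Verify: 735 = 10·69 + 45 and 735 = 22·32 + 31. ✓

n = 735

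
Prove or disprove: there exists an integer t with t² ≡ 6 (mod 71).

Take t = 19. Then 19² = 361 = 5·71 + 6, so 19² ≡ 6 (mod 71).

t = 19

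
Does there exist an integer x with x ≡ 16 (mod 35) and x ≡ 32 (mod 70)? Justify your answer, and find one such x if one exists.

Reduce both congruences modulo 35, which divides 35 and 70: they say x ≡ 16 (mod 35) and x ≡ 32 (mod 35).
However 16 ≡ 16 and 32 ≡ 32 (mod 35), and 16 ≠ 32.
Therefore no such x exists.

There is no such integer.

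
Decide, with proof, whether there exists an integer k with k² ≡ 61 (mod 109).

k = 72

k = 72 works: 72² = 5184, and 5184 − 61 = 5123 = 47·109.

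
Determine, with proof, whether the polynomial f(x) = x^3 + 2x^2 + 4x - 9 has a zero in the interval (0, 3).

Such a root exists.

f(0) = -9 and f(3) = 48, which have opposite signs.
Since f is a polynomial it is continuous on [0, 3].
By the Intermediate Value Theorem f must vanish at some point of (0, 3).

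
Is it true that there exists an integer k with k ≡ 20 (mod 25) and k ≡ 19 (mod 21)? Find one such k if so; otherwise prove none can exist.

k = 145

gcd(25, 21) = 1, so the Chinese Remainder Theorem guarantees exactly one residue class mod 525 satisfying both.
Any solution of the first congruence is k = 20 + 25t; substituting into the second, 25t ≡ 19 − 20 ≡ 20 (mod 21).
25 ≡ 4 (mod 21), so this reads 4t ≡ 20 (mod 21). Since 4·16 = 64 = 3·21 + 1, the inverse of 4 mod 21 is 16.
Multiplying by 16: t ≡ 16·20 = 320 ≡ 5 (mod 21).
Taking t = 5 gives k = 20 + 25·5 = 145.
Check: 145 mod 25 = 20, 145 mod 21 = 19. ✓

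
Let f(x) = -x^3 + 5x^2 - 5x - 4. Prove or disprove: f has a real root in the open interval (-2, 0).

Such a root exists.

f(-2) = 34 and f(0) = -4, which have opposite signs.
Since f is a polynomial it is continuous on [-2, 0].
By the Intermediate Value Theorem, f takes the value 0 somewhere in the open interval.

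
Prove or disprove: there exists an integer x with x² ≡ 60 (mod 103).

Take x = 36. Then 36² = 1296 = 12·103 + 60, so 36² ≡ 60 (mod 103).

x = 36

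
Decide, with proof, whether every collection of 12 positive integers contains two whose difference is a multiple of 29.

No; for instance {22, 23, 24, 25, 26, 27, 28, 29, 30, 31, 32, 33} is a counterexample.

Consider the 12 integers 22, 23, …, 33. They lie in distinct residue classes modulo 29, since 12 ≤ 29.
Any two of them differ by at most 11 < 29 and by at least 1, so no difference is a multiple of 29.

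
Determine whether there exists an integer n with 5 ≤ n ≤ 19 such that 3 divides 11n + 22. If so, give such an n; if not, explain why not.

n = 7

For n = 5, 6 the values 77, 88 are not multiples of 3. At n = 7 we get 11·7 + 22 = 99, and 99 = 3·33.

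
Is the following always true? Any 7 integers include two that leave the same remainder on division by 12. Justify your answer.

No, the set {40, 41, 42, 43, 44, 45, 46} is a counterexample.

Try 7 consecutive integers, 40, 41, …, 46. Their remainders mod 12 are 4, 5, 6, 7, 8, 9, 10 — pairwise different, as any 7 ≤ 12 consecutive integers have distinct residues.
So no two of them leave the same remainder on division by 12; the claim fails for this set.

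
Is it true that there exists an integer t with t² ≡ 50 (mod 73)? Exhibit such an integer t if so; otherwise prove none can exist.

Take t = 14. Then 14² = 196 = 2·73 + 50, so 14² ≡ 50 (mod 73).

t = 14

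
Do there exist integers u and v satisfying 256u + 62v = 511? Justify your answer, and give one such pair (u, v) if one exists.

gcd(256, 62) = 2, so every integer of the form 256u + 62v is a multiple of 2.
But 511 = 2·255 + 1, so 2 ∤ 511.
So the equation is unsolvable over ℤ.

No such integers exist.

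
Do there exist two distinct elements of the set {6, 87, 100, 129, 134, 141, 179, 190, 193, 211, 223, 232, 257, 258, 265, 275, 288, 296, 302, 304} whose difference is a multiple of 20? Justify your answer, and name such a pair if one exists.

Two integers differ by a multiple of 20 exactly when they have the same residue mod 20. The residues are 6↦6, 87↦7, 100↦0, 129↦9, 134↦14, 141↦1, 179↦19, 190↦10, 193↦13, 211↦11, 223↦3, 232↦12, 257↦17, 258↦18, 265↦5, 275↦15, 288↦8, 296↦16, 302↦2, 304↦4.
These 20 residues are pairwise different, hence no difference of two elements is divisible by 20.

No, no such pair exists.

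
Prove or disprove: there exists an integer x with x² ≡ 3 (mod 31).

No such integer exists.

31 is prime, so by Euler's criterion 3 is a square mod 31 iff 3^((31−1)/2) = 3^15 ≡ 1 (mod 31).
Repeated squaring mod 31: 3^2 = 9 ≡ 9; 3^4 ≡ 9² = 81 ≡ 19; 3^8 ≡ 19² = 361 ≡ 20.
Since 15 = 8 + 4 + 2 + 1, 3^15 ≡ 20 · 19 · 9 · 3; multiplying out mod 31: 20·19 = 380 ≡ 8, then 8·9 = 72 ≡ 10, then 10·3 = 30 ≡ 30. Thus 3^15 ≡ 30 ≡ −1 (mod 31).
By Euler's criterion 3 is a quadratic non-residue mod 31: no x satisfies x² ≡ 3 (mod 31).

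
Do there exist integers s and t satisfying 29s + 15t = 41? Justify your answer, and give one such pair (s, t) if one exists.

29 and 15 are coprime, so 29s + 15t ranges over all of ℤ.
Euclidean algorithm: 29 = 1·15 + 14, 15 = 1·14 + 1, 14 = 14·1 + 0.
Unwinding: 1 = 15 − 1·14 = 15 − (29 − 1·15) = −29 + 2·15, i.e. 29·(-1) + 15·2 = 1.
Scaling by 41 gives the particular solution (s, t) = (-41, 82).
Shifting by a multiple of (15, −29) keeps it a solution: s = -41 + 3·15 = 4, t = 82 − 3·29 = -5.
Indeed 29·4 + 15·(-5) = 116 − 75 = 41.

s = 4, t = -5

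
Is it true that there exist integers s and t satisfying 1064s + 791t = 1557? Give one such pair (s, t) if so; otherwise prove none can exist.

Any value of 1064s + 791t is a multiple of gcd(1064, 791) = 7.
However 1557 leaves remainder 3 on division by 7.
So the equation is unsolvable over ℤ.

No, no such integers exist.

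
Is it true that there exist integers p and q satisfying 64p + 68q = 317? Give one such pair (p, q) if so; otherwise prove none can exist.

gcd(64, 68) = 4, so every integer of the form 64p + 68q is a multiple of 4.
But 317 = 4·79 + 1, so 4 ∤ 317.
Hence no integers p, q satisfy the equation.

No, no such integers exist.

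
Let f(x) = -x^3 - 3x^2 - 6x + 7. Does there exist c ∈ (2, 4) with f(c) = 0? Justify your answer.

No such root exists.

Evaluate at the endpoints: f(2) = -25, f(4) = -129 — same sign (negative).
f'(x) = -3x^2 - 6x - 6 has discriminant (-6)² − 4·(-3)·(-6) = -36 < 0, so f' has no real roots and is negative for every real x.
So f is strictly decreasing; between 2 and 4 its values lie between f(2) = -25 and f(4) = -129, all negative. Therefore f has no root in (2, 4).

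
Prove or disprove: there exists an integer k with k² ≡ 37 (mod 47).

Take k = 32. Then 32² = 1024 = 21·47 + 37, so 32² ≡ 37 (mod 47).

k = 32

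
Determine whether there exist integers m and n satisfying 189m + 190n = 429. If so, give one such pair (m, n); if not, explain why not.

m = 141, n = -138

189 and 190 are coprime, so 189m + 190n ranges over all of ℤ.
Dividing repeatedly: 190 = 1·189 + 1, 189 = 189·1 + 0.
Unwinding: 1 = 190 − 1·189, i.e. 189·(-1) + 190·1 = 1.
Multiplying through by 429: m = (-1)·429 = -429, n = 1·429 = 429 is a solution.
The general solution is m = -429 + 190k, n = 429 − 189k; taking k = 3 gives the smaller pair m = 141, n = -138.
Indeed 189·141 + 190·(-138) = 26649 − 26220 = 429.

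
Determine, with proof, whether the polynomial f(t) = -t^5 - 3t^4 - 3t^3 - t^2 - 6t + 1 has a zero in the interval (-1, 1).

Yes, f has a root in the interval.

f(-1) = 7 and f(1) = -13, which have opposite signs.
As a polynomial, f is continuous on every closed interval.
By the Intermediate Value Theorem, f takes the value 0 somewhere in the open interval.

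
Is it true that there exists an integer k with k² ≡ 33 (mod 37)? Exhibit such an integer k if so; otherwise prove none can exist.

Take k = 12. Then 12² = 144 = 3·37 + 33, so 12² ≡ 33 (mod 37).

k = 12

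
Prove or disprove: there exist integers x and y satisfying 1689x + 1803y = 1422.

gcd(1689, 1803) = 3, and 3 divides 1422, so integer solutions exist.
Dividing through by 3 reduces the equation to 563x + 601y = 474.
Dividing repeatedly: 601 = 1·563 + 38, 563 = 14·38 + 31, 38 = 1·31 + 7, 31 = 4·7 + 3, 7 = 2·3 + 1, 3 = 3·1 + 0.
Back-substituting, 1 = 7 − 2·3 = 7 − 2·(31 − 4·7) = −2·31 + 9·7 = −2·31 + 9·(38 − 1·31) = 9·38 − 11·31 = 9·38 − 11·(563 − 14·38) = −11·563 + 163·38 = −11·563 + 163·(601 − 1·563) = 163·601 − 174·563; that is, 563·(-174) + 601·163 = 1.
Multiplying through by 474: x = (-174)·474 = -82476, y = 163·474 = 77262 is a solution.
Adding 138·601 to x and subtracting 138·563 from y gives the tidier solution (462, -432).
Indeed 1689·462 + 1803·(-432) = 780318 − 778896 = 1422.

x = 462, y = -432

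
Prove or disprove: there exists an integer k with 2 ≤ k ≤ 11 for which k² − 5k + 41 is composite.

At k = 8: 8² − 5·8 + 41 = 65 = 5·13, which is composite.

k = 8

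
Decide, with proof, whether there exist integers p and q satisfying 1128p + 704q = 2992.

Since gcd(1128, 704) = 8 and 2992 = 8·374, Bézout's identity guarantees a solution.
Dividing through by 8 reduces the equation to 141p + 88q = 374.
Dividing repeatedly: 141 = 1·88 + 53, 88 = 1·53 + 35, 53 = 1·35 + 18, 35 = 1·18 + 17, 18 = 1·17 + 1, 17 = 17·1 + 0.
Working back up the chain: 1 = 18 − 1·17 = 18 − (35 − 1·18) = −35 + 2·18 = −35 + 2·(53 − 1·35) = 2·53 − 3·35 = 2·53 − 3·(88 − 1·53) = −3·88 + 5·53 = −3·88 + 5·(141 − 1·88) = 5·141 − 8·88. So 141·5 + 88·(-8) = 1.
Scaling by 374 gives the particular solution (p, q) = (1870, -2992).
Subtracting 21·88 from p and adding 21·141 to q gives the tidier solution (22, -31).
Indeed 1128·22 + 704·(-31) = 24816 − 21824 = 2992.

p = 22, q = -31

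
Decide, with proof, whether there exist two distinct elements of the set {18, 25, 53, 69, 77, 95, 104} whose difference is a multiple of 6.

Both 53 and 77 leave remainder 5 on division by 6; their difference 24 = 4·6 is a multiple of 6.

53 and 77 are such a pair.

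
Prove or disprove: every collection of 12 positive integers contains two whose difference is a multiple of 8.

Yes.

Each integer lies in one of the 8 residue classes modulo 8.
With 12 integers and only 8 classes, the pigeonhole principle forces two of them, say a and b, into the same class.
Their difference a − b is then a multiple of 8.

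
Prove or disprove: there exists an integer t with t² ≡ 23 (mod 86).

t = 61 works: 61² = 3721, and 3721 − 23 = 3698 = 43·86.

t = 61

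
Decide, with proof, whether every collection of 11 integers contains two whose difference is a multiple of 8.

Yes, this is always true.

Partition the integers by their residue mod 8; there are 8 classes.
Since 11 > 8, two of the 11 integers must share a residue class by the pigeonhole principle; call them a and b.
Equal remainders mean a − b ≡ 0 (mod 8), so 8 divides their difference.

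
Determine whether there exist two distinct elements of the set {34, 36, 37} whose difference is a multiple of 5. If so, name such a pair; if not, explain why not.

Reduce each element modulo 5: 34↦4, 36↦1, 37↦2.
All 3 residues are distinct, so no two elements differ by a multiple of 5.

No, no such pair exists.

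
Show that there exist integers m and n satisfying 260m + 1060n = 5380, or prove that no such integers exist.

m = 37, n = -4

Since gcd(260, 1060) = 20 and 5380 = 20·269, Bézout's identity guarantees a solution.
Dividing through by 20 reduces the equation to 13m + 53n = 269.
Run the Euclidean algorithm on 53 and 13: 53 = 4·13 + 1, 13 = 13·1 + 0.
Unwinding: 1 = 53 − 4·13, i.e. 13·(-4) + 53·1 = 1.
Multiplying through by 269: m = (-4)·269 = -1076, n = 1·269 = 269 is a solution.
The general solution is m = -1076 + 53k, n = 269 − 13k; taking k = 21 gives the smaller pair m = 37, n = -4.
Indeed 260·37 + 1060·(-4) = 9620 − 4240 = 5380.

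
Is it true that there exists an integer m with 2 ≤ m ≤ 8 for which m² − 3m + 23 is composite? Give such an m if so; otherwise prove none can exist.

At m = 8: 8² − 3·8 + 23 = 63 = 3·21, which is composite.

m = 8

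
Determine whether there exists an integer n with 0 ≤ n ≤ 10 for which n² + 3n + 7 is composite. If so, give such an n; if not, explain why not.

At n = 7: 7² + 3·7 + 7 = 77 = 7·11, which is composite.

n = 7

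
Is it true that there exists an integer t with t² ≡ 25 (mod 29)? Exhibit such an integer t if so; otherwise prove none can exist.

t = 24 works: 24² = 576, and 576 − 25 = 551 = 19·29.

t = 24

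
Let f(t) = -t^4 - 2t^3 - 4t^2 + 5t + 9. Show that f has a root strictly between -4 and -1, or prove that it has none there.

Such a root exists.

f(-4) = -203 and f(-1) = 1, which have opposite signs.
f is continuous everywhere (it is a polynomial), in particular on [-4, -1].
By the Intermediate Value Theorem, f takes the value 0 somewhere in the open interval.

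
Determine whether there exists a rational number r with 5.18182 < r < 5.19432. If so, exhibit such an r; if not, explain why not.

Look for a denominator N such that an integer falls strictly between N·5.18182 and N·5.19432. N = 16 works: 16·5.18182 = 82.90912 < 83 < 83.10912 = 16·5.19432.
Hence 83/16 is a rational number with 5.18182 < 83/16 < 5.19432.

r = 83/16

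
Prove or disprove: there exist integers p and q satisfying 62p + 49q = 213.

62 and 49 are coprime, so 62p + 49q ranges over all of ℤ.
Run the Euclidean algorithm on 62 and 49: 62 = 1·49 + 13, 49 = 3·13 + 10, 13 = 1·10 + 3, 10 = 3·3 + 1, 3 = 3·1 + 0.
Unwinding: 1 = 10 − 3·3 = 10 − 3·(13 − 1·10) = −3·13 + 4·10 = −3·13 + 4·(49 − 3·13) = 4·49 − 15·13 = 4·49 − 15·(62 − 1·49) = −15·62 + 19·49, i.e. 62·(-15) + 49·19 = 1.
Times 213: 62·(-3195) + 49·4047 = 213, so (-3195, 4047) solves it.
Shifting by a multiple of (49, −62) keeps it a solution: p = -3195 + 66·49 = 39, q = 4047 − 66·62 = -45.
Check: 62·39 + 49·(-45) = 2418 − 2205 = 213. ✓

p = 39, q = -45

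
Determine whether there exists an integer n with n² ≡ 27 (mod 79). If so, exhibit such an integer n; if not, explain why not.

No, no such integer exists.

Apply Euler's criterion with the prime 79: 27 is a quadratic residue iff 27^39 ≡ 1 (mod 79), and a non-residue iff it is ≡ −1.
Repeated squaring mod 79: 27^2 = 729 ≡ 18; 27^4 ≡ 18² = 324 ≡ 8; 27^8 ≡ 8² = 64 ≡ 64; 27^16 ≡ 64² = 4096 ≡ 67; 27^32 ≡ 67² = 4489 ≡ 65.
Since 39 = 32 + 4 + 2 + 1, 27^39 ≡ 65 · 8 · 18 · 27; multiplying out mod 79: 65·8 = 520 ≡ 46, then 46·18 = 828 ≡ 38, then 38·27 = 1026 ≡ 78. Thus 27^39 ≡ 78 ≡ −1 (mod 79).
The value −1 means 27 is a non-residue modulo 79, so n² ≡ 27 (mod 79) is impossible.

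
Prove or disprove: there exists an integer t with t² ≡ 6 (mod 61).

No such integer exists.

61 is prime, so by Euler's criterion 6 is a square mod 61 iff 6^((61−1)/2) = 6^30 ≡ 1 (mod 61).
Squaring successively (mod 61): 6^2 = 36 ≡ 36; 6^4 ≡ 36² = 1296 ≡ 15; 6^8 ≡ 15² = 225 ≡ 42; 6^16 ≡ 42² = 1764 ≡ 56.
Since 30 = 16 + 8 + 4 + 2, 6^30 ≡ 56 · 42 · 15 · 36; multiplying out mod 61: 56·42 = 2352 ≡ 34, then 34·15 = 510 ≡ 22, then 22·36 = 792 ≡ 60. Thus 6^30 ≡ 60 ≡ −1 (mod 61).
The value −1 means 6 is a non-residue modulo 61, so t² ≡ 6 (mod 61) is impossible.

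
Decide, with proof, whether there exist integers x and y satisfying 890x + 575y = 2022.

No, no such integers exist.

Any value of 890x + 575y is a multiple of gcd(890, 575) = 5.
But 2022 is not a multiple of 5 (it leaves remainder 2).
So the equation is unsolvable over ℤ.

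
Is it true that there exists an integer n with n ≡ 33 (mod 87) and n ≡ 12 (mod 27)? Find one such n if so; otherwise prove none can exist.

n = 120

The moduli are not coprime: gcd(87, 27) = 3. Compatibility requires 3 ∣ (12 − 33) = -21, which holds, so solutions exist.
The integers ≡ 33 (mod 87) are 33, 120, …; their remainders mod 27 are 6, 12, so n = 120 is the first that is ≡ 12 (mod 27).
Verify: 120 = 1·87 + 33 and 120 = 4·27 + 12. ✓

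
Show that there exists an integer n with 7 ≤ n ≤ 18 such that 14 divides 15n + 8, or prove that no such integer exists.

For n = 7, 8, …, 18 the values of 15n + 8 modulo 14 are 1, 2, 3, 4, 5, 6, 7, 8, 9, 10, 11, 12 respectively.
Since 0 is absent from this list, 14 ∤ 15n + 8 for every n with 7 ≤ n ≤ 18.

There is no such integer n in that range.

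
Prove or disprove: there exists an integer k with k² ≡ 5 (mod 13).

No such integer exists.

Squares mod 13 repeat after k = 6 (as (−k)² = k²); for k = 0..6 they are 0, 1, 4, 9, 3, 12, 10.
The set of squares mod 13 is therefore {0, 1, 3, 4, 9, 10, 12}, which does not contain 5.
Hence no integer k has k² ≡ 5 (mod 13).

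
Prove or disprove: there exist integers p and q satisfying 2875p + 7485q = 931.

Both 2875 and 7485 are divisible by gcd(2875, 7485) = 5, hence so is any combination 2875p + 7485q.
But 931 is not a multiple of 5 (it leaves remainder 1).
Therefore 2875p + 7485q = 931 has no solution in integers.

No, no such integers exist.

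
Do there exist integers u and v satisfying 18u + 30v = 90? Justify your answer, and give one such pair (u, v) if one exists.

Every value of 18u + 30v is a multiple of gcd(18, 30) = 6; since 6 ∣ 90, solutions exist.
Dividing through by 6 reduces the equation to 3u + 5v = 15.
Euclidean algorithm: 5 = 1·3 + 2, 3 = 1·2 + 1, 2 = 2·1 + 0.
Back-substituting, 1 = 3 − 1·2 = 3 − (5 − 1·3) = −5 + 2·3; that is, 3·2 + 5·(-1) = 1.
Times 15: 3·30 + 5·(-15) = 15, so (30, -15) solves it.
Shifting by a multiple of (5, −3) keeps it a solution: u = 30 − 6·5 = 0, v = -15 + 6·3 = 3.
Check: 18·0 + 30·3 = 0 + 90 = 90. ✓

u = 0, v = 3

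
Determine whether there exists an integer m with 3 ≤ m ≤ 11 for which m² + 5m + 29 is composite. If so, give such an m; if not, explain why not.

m = 11

At m = 11: 11² + 5·11 + 29 = 205 = 5·41, which is composite.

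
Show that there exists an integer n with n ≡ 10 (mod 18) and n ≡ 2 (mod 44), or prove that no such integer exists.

n = 46

The moduli are not coprime: gcd(18, 44) = 2. Compatibility requires 2 ∣ (2 − 10) = -8, which holds, so solutions exist.
List candidates n ≡ 10 (mod 18): 10, 28, 46. Modulo 44 these are 10, 28, 2; 46 gives 2 as required.
Check: 46 mod 18 = 10, 46 mod 44 = 2. ✓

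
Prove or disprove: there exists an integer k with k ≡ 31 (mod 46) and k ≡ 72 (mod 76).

There is no such integer.

Both moduli are multiples of 2 = gcd(46, 76), so any solution would satisfy k ≡ 31 and k ≡ 72 modulo 2 simultaneously.
These are incompatible: 31 − 72 = -41 is not divisible by 2.
Therefore no such k exists.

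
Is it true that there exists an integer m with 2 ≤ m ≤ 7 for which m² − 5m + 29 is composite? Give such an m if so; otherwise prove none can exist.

At m = 4: 4² − 5·4 + 29 = 25 = 5·5, which is composite.

m = 4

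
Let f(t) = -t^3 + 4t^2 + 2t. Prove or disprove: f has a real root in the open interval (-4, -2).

No such root exists.

The endpoint values f(-4) = 120 and f(-2) = 20 are both positive. Claim: f(t) > 0 for every t in (-4, -2).
Substitute t = -2 − u, where 0 < u < 2 on the interval. Expanding, f(-2 − u) = u^3 + 10u^2 + 26u + 20.
All 4 nonzero coefficients of this polynomial in u are positive; hence for u > 0 the value is a sum of positive terms (the constant 20 among them).
So f is strictly positive on (-4, -2); no root exists in the interval.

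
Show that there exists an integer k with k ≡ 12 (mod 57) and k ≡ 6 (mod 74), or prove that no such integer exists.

gcd(57, 74) = 1, so the Chinese Remainder Theorem guarantees exactly one residue class mod 4218 satisfying both.
Any solution of the first congruence is k = 12 + 57t; substituting into the second, 57t ≡ 6 − 12 ≡ 68 (mod 74).
To invert 57 modulo 74: 74 = 1·57 + 17, 57 = 3·17 + 6, 17 = 2·6 + 5, 6 = 1·5 + 1, 5 = 5·1 + 0, and unwinding, 1 = 6 − 1·5 = 6 − (17 − 2·6) = −17 + 3·6 = −17 + 3·(57 − 3·17) = 3·57 − 10·17 = 3·57 − 10·(74 − 1·57) = −10·74 + 13·57. Thus 57⁻¹ ≡ 13 (mod 74).
Multiplying by 13: t ≡ 13·68 = 884 ≡ 70 (mod 74).
Taking t = 70 gives k = 12 + 57·70 = 4002.
Indeed 4002 ≡ 12 (mod 57) and 4002 ≡ 6 (mod 74).

k = 4002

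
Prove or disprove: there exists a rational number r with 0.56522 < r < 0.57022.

Look for a denominator N such that an integer falls strictly between N·0.56522 and N·0.57022. N = 30 works: 30·0.56522 = 16.95660 < 17 < 17.10660 = 30·0.57022.
So r = 17/30 works: it is a ratio of integers, and dividing 30·0.56522 < 17 < 30·0.57022 through by 30 gives 0.56522 < 17/30 < 0.57022.

r = 17/30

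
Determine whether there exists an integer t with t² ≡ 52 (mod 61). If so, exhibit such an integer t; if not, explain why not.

Take t = 28. Then 28² = 784 = 12·61 + 52, so 28² ≡ 52 (mod 61).

t = 28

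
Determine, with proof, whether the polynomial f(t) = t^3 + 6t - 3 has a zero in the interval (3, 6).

f(3) = 42 and f(6) = 249, both positive.
f'(t) = 3t^2 + 6 has discriminant 0² − 4·3·6 = -72 < 0, so f' has no real roots and is positive for every real t.
So f is strictly increasing; between 3 and 6 its values lie between f(3) = 42 and f(6) = 249, all positive. Therefore f has no root in (3, 6).

No.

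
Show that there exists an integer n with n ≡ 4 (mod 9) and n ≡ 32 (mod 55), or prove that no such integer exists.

gcd(9, 55) = 1, so the Chinese Remainder Theorem guarantees exactly one residue class mod 495 satisfying both.
Any solution of the first congruence is n = 4 + 9t; substituting into the second, 9t ≡ 32 − 4 ≡ 28 (mod 55).
Invert 9 mod 55 by the Euclidean algorithm: 55 = 6·9 + 1, 9 = 9·1 + 0; back-substituting, 1 = 55 − 6·9. Hence 9·(-6) ≡ 1, so 9⁻¹ ≡ -6 ≡ 49 (mod 55).
Therefore t ≡ 49·28 = 1372 ≡ 52 (mod 55).
With t = 52: n = 4 + 9·52 = 472.
Indeed 472 ≡ 4 (mod 9) and 472 ≡ 32 (mod 55).

n = 472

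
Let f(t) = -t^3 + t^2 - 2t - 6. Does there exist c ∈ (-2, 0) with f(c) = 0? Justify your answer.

f(-2) = 10 and f(0) = -6, which have opposite signs.
Since f is a polynomial it is continuous on [-2, 0].
By the Intermediate Value Theorem, f takes the value 0 somewhere in the open interval.

Yes, such a c exists.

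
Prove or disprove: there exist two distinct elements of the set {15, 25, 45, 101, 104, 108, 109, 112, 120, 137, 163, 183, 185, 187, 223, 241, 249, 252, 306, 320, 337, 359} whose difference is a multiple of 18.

Yes: 15 and 249.

15 mod 18 = 15 and 249 mod 18 = 15, so 249 − 15 = 234 = 13·18.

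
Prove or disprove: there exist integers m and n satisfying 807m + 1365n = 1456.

There are no such integers.

Both 807 and 1365 are divisible by gcd(807, 1365) = 3, hence so is any combination 807m + 1365n.
However 1456 leaves remainder 1 on division by 3.
Therefore 807m + 1365n = 1456 has no solution in integers.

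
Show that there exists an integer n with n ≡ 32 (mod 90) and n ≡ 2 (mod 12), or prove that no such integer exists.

n = 122

gcd(90, 12) = 6. A simultaneous solution exists iff 32 ≡ 2 (mod 6); here 32 mod 6 = 2 = 2 mod 6, so it does.
The integers ≡ 32 (mod 90) are 32, 122, …; their remainders mod 12 are 8, 2, so n = 122 is the first that is ≡ 2 (mod 12).
Check: 122 mod 90 = 32, 122 mod 12 = 2. ✓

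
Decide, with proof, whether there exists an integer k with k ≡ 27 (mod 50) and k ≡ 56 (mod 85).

gcd(50, 85) = 5. If k ≡ 27 (mod 50) and k ≡ 56 (mod 85), then k ≡ 27 (mod 5) and k ≡ 56 (mod 5).
However 27 ≡ 2 and 56 ≡ 1 (mod 5), and 2 ≠ 1.
So no integer satisfies both congruences.

There is no such integer.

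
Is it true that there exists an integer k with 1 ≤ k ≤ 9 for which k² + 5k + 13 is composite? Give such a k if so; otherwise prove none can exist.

At k = 5: 5² + 5·5 + 13 = 63 = 3·21, which is composite.

k = 5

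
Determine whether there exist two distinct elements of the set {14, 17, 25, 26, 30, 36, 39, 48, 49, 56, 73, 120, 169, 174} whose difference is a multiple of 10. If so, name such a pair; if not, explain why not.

14 and 174 are such a pair.

Both 14 and 174 leave remainder 4 on division by 10; their difference 160 = 16·10 is a multiple of 10.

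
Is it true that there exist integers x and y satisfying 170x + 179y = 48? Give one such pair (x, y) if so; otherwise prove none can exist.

x = 114, y = -108

Since gcd(170, 179) = 1, every integer is an integer combination of 170 and 179.
Dividing repeatedly: 179 = 1·170 + 9, 170 = 18·9 + 8, 9 = 1·8 + 1, 8 = 8·1 + 0.
Unwinding: 1 = 9 − 1·8 = 9 − (170 − 18·9) = −170 + 19·9 = −170 + 19·(179 − 1·170) = 19·179 − 20·170, i.e. 170·(-20) + 179·19 = 1.
Times 48: 170·(-960) + 179·912 = 48, so (-960, 912) solves it.
The general solution is x = -960 + 179k, y = 912 − 170k; taking k = 6 gives the smaller pair x = 114, y = -108.
Check: 170·114 + 179·(-108) = 19380 − 19332 = 48. ✓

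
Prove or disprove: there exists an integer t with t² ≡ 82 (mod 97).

97 is prime, so by Euler's criterion 82 is a square mod 97 iff 82^((97−1)/2) = 82^48 ≡ 1 (mod 97).
Squaring successively (mod 97): 82^2 = 6724 ≡ 31; 82^4 ≡ 31² = 961 ≡ 88; 82^8 ≡ 88² = 7744 ≡ 81; 82^16 ≡ 81² = 6561 ≡ 62; 82^32 ≡ 62² = 3844 ≡ 61.
Since 48 = 32 + 16, 82^48 ≡ 61 · 62; multiplying out mod 97: 61·62 = 3782 ≡ 96. Thus 82^48 ≡ 96 ≡ −1 (mod 97).
The value −1 means 82 is a non-residue modulo 97, so t² ≡ 82 (mod 97) is impossible.

No such integer exists.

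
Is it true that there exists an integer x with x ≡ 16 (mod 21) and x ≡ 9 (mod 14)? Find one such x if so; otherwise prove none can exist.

Here gcd(21, 14) = 7, and both 16 and 9 leave remainder 2 mod 7, so the system is consistent.
List candidates x ≡ 16 (mod 21): 16, 37. Modulo 14 these are 2, 9; 37 gives 9 as required.
Verify: 37 = 1·21 + 16 and 37 = 2·14 + 9. ✓

x = 37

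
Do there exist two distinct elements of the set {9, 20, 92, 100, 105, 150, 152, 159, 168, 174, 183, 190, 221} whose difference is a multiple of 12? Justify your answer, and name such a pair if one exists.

Yes: 9 and 105.

Reduce each element mod 12: 9↦9, 20↦8, 92↦8, 100↦4, 105↦9, 150↦6, 152↦8, 159↦3, 168↦0, 174↦6, 183↦3, 190↦10, 221↦5. The residue 9 repeats (at 9 and 105), and 105 − 9 = 96 = 8·12.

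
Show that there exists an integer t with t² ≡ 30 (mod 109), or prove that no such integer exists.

There is no such integer.

Apply Euler's criterion with the prime 109: 30 is a quadratic residue iff 30^54 ≡ 1 (mod 109), and a non-residue iff it is ≡ −1.
Repeated squaring mod 109: 30^2 = 900 ≡ 28; 30^4 ≡ 28² = 784 ≡ 21; 30^8 ≡ 21² = 441 ≡ 5; 30^16 ≡ 5² = 25 ≡ 25; 30^32 ≡ 25² = 625 ≡ 80.
Since 54 = 32 + 16 + 4 + 2, 30^54 ≡ 80 · 25 · 21 · 28; multiplying out mod 109: 80·25 = 2000 ≡ 38, then 38·21 = 798 ≡ 35, then 35·28 = 980 ≡ 108. Thus 30^54 ≡ 108 ≡ −1 (mod 109).
The value −1 means 30 is a non-residue modulo 109, so t² ≡ 30 (mod 109) is impossible.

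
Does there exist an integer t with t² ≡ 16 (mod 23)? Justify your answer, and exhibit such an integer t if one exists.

t = 19 works: 19² = 361, and 361 − 16 = 345 = 15·23.

t = 19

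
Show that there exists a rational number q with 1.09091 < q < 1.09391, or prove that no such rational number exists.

q = 35/32

Scale by 32: the interval becomes (34.90912, 35.00512), which contains the integer 35.
So q = 35/32 works: it is a ratio of integers, and dividing 32·1.09091 < 35 < 32·1.09391 through by 32 gives 1.09091 < 35/32 < 1.09391.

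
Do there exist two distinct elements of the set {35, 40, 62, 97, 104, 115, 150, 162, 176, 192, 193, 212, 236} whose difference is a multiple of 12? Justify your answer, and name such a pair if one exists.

Yes: 97 and 193.

Reduce each element mod 12: 35↦11, 40↦4, 62↦2, 97↦1, 104↦8, 115↦7, 150↦6, 162↦6, 176↦8, 192↦0, 193↦1, 212↦8, 236↦8. The residue 1 repeats (at 97 and 193), and 193 − 97 = 96 = 8·12.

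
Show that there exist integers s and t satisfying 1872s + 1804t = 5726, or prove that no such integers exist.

gcd(1872, 1804) = 4, so every integer of the form 1872s + 1804t is a multiple of 4.
But 5726 = 4·1431 + 2, so 4 ∤ 5726.
So the equation is unsolvable over ℤ.

No, no such integers exist.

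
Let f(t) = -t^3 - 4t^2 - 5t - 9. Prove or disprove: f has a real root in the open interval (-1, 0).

No such root exists.

The endpoint values f(-1) = -7 and f(0) = -9 are both negative. Claim: f(t) < 0 for every t in (-1, 0).
Substitute t = -1 + u, where 0 < u < 1 on the interval. Expanding, f(-1 + u) = -u^3 - u^2 - 7.
All 3 nonzero coefficients of this polynomial in u are negative; hence for u > 0 the value is a sum of negative terms (the constant -7 among them).
Therefore f(t) < 0 throughout (-1, 0), and f has no zero there.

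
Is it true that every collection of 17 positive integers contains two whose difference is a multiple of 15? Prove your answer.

Yes.

Each integer lies in one of the 15 residue classes modulo 15.
With 17 integers and only 15 classes, the pigeonhole principle forces two of them, say a and b, into the same class.
Then a ≡ b (mod 15), i.e. 15 ∣ (a − b).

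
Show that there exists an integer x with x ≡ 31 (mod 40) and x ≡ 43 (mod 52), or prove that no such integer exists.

x = 511

The moduli are not coprime: gcd(40, 52) = 4. Compatibility requires 4 ∣ (43 − 31) = 12, which holds, so solutions exist.
Write x = 31 + 40t. Then 40t ≡ 43 − 31 ≡ 12 (mod 52); dividing through by 4 gives 10t ≡ 3 (mod 13).
Since 10·4 = 40 = 3·13 + 1, the inverse of 10 mod 13 is 4.
Multiplying by 4: t ≡ 4·3 = 12 (mod 13).
Then x = 31 + 40·12 = 511.
Indeed 511 ≡ 31 (mod 40) and 511 ≡ 43 (mod 52).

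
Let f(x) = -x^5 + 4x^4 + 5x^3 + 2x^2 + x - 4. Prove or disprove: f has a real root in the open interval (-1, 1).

f(-1) = -3 and f(1) = 7, which have opposite signs.
Since f is a polynomial it is continuous on [-1, 1].
By the Intermediate Value Theorem f must vanish at some point of (-1, 1).

Such a root exists.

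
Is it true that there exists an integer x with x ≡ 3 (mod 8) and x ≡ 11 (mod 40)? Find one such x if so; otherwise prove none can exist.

The moduli are not coprime: gcd(8, 40) = 8. Compatibility requires 8 ∣ (11 − 3) = 8, which holds, so solutions exist.
Step through x = 3, 3 + 8, 3 + 2·8, …: the values 3, 11 reduce mod 40 to 3, 11. The value 11 hits 11.
Indeed 11 ≡ 3 (mod 8) and 11 ≡ 11 (mod 40).

x = 11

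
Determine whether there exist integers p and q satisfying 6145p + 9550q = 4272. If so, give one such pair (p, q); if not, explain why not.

No such integers exist.

Any value of 6145p + 9550q is a multiple of gcd(6145, 9550) = 5.
But 4272 is not a multiple of 5 (it leaves remainder 2).
Therefore 6145p + 9550q = 4272 has no solution in integers.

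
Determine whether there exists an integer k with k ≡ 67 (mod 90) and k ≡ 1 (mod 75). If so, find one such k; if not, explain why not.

There is no such integer.

Both moduli are multiples of 15 = gcd(90, 75), so any solution would satisfy k ≡ 67 and k ≡ 1 modulo 15 simultaneously.
These are incompatible: 67 − 1 = 66 is not divisible by 15.
Hence the system has no solution.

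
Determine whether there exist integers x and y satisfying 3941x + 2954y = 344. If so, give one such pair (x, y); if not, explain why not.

gcd(3941, 2954) = 7, so every integer of the form 3941x + 2954y is a multiple of 7.
But 344 = 7·49 + 1, so 7 ∤ 344.
Hence no integers x, y satisfy the equation.

No such integers exist.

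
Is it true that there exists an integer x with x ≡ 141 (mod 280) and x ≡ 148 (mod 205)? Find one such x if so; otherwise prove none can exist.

No, no such integer exists.

Both moduli are multiples of 5 = gcd(280, 205), so any solution would satisfy x ≡ 141 and x ≡ 148 modulo 5 simultaneously.
However 141 ≡ 1 and 148 ≡ 3 (mod 5), and 1 ≠ 3.
So no integer satisfies both congruences.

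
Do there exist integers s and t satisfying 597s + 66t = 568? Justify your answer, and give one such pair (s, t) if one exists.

gcd(597, 66) = 3, so every integer of the form 597s + 66t is a multiple of 3.
However 568 leaves remainder 1 on division by 3.
So the equation is unsolvable over ℤ.

There are no such integers.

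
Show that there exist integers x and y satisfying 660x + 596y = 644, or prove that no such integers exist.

gcd(660, 596) = 4, and 4 divides 644, so integer solutions exist.
Dividing through by 4 reduces the equation to 165x + 149y = 161.
Euclidean algorithm: 165 = 1·149 + 16, 149 = 9·16 + 5, 16 = 3·5 + 1, 5 = 5·1 + 0.
Back-substituting, 1 = 16 − 3·5 = 16 − 3·(149 − 9·16) = −3·149 + 28·16 = −3·149 + 28·(165 − 1·149) = 28·165 − 31·149; that is, 165·28 + 149·(-31) = 1.
Multiplying through by 161: x = 28·161 = 4508, y = (-31)·161 = -4991 is a solution.
The general solution is x = 4508 + 149k, y = -4991 − 165k; taking k = -30 gives the smaller pair x = 38, y = -41.
Check: 660·38 + 596·(-41) = 25080 − 24436 = 644. ✓

x = 38, y = -41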